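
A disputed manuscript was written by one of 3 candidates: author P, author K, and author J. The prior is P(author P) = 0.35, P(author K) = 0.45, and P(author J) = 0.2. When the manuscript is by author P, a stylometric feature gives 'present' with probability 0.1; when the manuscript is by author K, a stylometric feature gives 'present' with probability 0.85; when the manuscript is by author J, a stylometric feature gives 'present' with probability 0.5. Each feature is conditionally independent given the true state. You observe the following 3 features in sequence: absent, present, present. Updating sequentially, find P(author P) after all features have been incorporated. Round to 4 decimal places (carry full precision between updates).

0.0410

After 'absent': normaliser = 0.9·0.3500 + 0.15·0.4500 + 0.5·0.2000; P(author P) ≈ 0.6528, P(author K) ≈ 0.1399, P(author J) ≈ 0.2073
After 'present': normaliser = 0.1·0.6528 + 0.85·0.1399 + 0.5·0.2073; P(author P) ≈ 0.2268, P(author K) ≈ 0.4131, P(author J) ≈ 0.3600
After 'present': normaliser = 0.1·0.2268 + 0.85·0.4131 + 0.5·0.3600; P(author P) ≈ 0.0410, P(author K) ≈ 0.6340, P(author J) ≈ 0.3250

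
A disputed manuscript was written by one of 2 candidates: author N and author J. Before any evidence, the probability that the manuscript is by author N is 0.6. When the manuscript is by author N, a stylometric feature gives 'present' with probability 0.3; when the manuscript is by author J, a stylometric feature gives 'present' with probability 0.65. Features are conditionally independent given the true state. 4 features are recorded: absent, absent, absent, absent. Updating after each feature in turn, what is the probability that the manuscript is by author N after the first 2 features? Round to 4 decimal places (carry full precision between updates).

Apply Bayes' rule sequentially, carrying P(author N) forward.
After 'absent': P(author N) = 0.7·0.6000 / (0.7·0.6000 + 0.35·0.4000) ≈ 0.7500
After 'absent': P(author N) = 0.7·0.7500 / (0.7·0.7500 + 0.35·0.2500) ≈ 0.8571

0.8571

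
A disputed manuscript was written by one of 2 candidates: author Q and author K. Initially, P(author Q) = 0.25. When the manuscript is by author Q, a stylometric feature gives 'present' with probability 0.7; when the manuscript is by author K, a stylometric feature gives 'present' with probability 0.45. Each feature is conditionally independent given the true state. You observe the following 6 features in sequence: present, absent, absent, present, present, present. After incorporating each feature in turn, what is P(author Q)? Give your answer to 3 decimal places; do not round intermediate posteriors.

After 'present': P(author Q) = 0.7·0.2500 / (0.7·0.2500 + 0.45·0.7500) ≈ 0.3415
After 'absent': P(author Q) = 0.3·0.3415 / (0.3·0.3415 + 0.55·0.6585) ≈ 0.2205
After 'absent': P(author Q) = 0.3·0.2205 / (0.3·0.2205 + 0.55·0.7795) ≈ 0.1337
After 'present': P(author Q) = 0.7·0.1337 / (0.7·0.1337 + 0.45·0.8663) ≈ 0.1935
After 'present': P(author Q) = 0.7·0.1935 / (0.7·0.1935 + 0.45·0.8065) ≈ 0.2718
After 'present': P(author Q) = 0.7·0.2718 / (0.7·0.2718 + 0.45·0.7282) ≈ 0.3674

0.367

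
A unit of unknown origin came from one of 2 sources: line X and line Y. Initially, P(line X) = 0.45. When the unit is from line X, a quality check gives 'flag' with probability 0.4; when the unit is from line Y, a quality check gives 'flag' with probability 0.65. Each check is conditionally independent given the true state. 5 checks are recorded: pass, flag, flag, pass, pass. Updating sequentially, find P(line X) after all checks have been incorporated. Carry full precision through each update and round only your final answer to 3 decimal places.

Apply Bayes' rule sequentially, carrying P(line X) forward.
After 'pass': P(line X) = 0.6·0.4500 / (0.6·0.4500 + 0.35·0.5500) ≈ 0.5838
After 'flag': P(line X) = 0.4·0.5838 / (0.4·0.5838 + 0.65·0.4162) ≈ 0.4633
After 'flag': P(line X) = 0.4·0.4633 / (0.4·0.4633 + 0.65·0.5367) ≈ 0.3469
After 'pass': P(line X) = 0.6·0.3469 / (0.6·0.3469 + 0.35·0.6531) ≈ 0.4766
After 'pass': P(line X) = 0.6·0.4766 / (0.6·0.4766 + 0.35·0.5234) ≈ 0.6095

0.610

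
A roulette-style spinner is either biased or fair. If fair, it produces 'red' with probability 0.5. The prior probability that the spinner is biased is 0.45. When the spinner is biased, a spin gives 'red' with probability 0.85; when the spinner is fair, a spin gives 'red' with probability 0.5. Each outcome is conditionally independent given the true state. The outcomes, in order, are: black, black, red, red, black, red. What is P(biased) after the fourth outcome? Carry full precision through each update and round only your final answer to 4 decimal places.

0.1755

After 'black': P(biased) = 0.15·0.4500 / (0.15·0.4500 + 0.5·0.5500) ≈ 0.1971
After 'black': P(biased) = 0.15·0.1971 / (0.15·0.1971 + 0.5·0.8029) ≈ 0.0686
After 'red': P(biased) = 0.85·0.0686 / (0.85·0.0686 + 0.5·0.9314) ≈ 0.1113
After 'red': P(biased) = 0.85·0.1113 / (0.85·0.1113 + 0.5·0.8887) ≈ 0.1755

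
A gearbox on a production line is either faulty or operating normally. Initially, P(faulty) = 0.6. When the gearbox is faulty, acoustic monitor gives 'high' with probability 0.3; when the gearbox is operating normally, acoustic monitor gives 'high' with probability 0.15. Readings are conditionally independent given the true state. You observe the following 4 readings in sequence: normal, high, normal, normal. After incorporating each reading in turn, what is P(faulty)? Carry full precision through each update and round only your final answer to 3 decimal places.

Each posterior becomes the prior for the next update.
After 'normal': P(faulty) = 0.7·0.6000 / (0.7·0.6000 + 0.85·0.4000) ≈ 0.5526
After 'high': P(faulty) = 0.3·0.5526 / (0.3·0.5526 + 0.15·0.4474) ≈ 0.7119
After 'normal': P(faulty) = 0.7·0.7119 / (0.7·0.7119 + 0.85·0.2881) ≈ 0.6705
After 'normal': P(faulty) = 0.7·0.6705 / (0.7·0.6705 + 0.85·0.3295) ≈ 0.6262

0.626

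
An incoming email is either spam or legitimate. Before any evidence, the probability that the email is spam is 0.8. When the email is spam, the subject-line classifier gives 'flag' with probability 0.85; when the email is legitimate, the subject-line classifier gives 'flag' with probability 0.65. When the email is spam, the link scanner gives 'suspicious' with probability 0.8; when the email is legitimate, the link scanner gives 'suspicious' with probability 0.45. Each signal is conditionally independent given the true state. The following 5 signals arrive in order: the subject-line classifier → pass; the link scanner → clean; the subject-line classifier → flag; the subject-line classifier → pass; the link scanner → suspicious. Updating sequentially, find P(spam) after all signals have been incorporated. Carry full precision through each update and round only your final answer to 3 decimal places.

After the subject-line classifier='pass': P(spam) = 0.15·0.8000 / (0.15·0.8000 + 0.35·0.2000) ≈ 0.6316
After the link scanner='clean': P(spam) = 0.2·0.6316 / (0.2·0.6316 + 0.55·0.3684) ≈ 0.3840
After the subject-line classifier='flag': P(spam) = 0.85·0.3840 / (0.85·0.3840 + 0.65·0.6160) ≈ 0.4491
After the subject-line classifier='pass': P(spam) = 0.15·0.4491 / (0.15·0.4491 + 0.35·0.5509) ≈ 0.2589
After the link scanner='suspicious': P(spam) = 0.8·0.2589 / (0.8·0.2589 + 0.45·0.7411) ≈ 0.3831

0.383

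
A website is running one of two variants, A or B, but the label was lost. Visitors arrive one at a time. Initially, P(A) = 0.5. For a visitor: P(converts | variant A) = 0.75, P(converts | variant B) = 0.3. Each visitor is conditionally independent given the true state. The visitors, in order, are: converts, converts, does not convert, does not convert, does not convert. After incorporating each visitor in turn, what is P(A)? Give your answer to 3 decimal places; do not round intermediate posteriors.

After 'converts': P(A) = 0.75·0.5000 / (0.75·0.5000 + 0.3·0.5000) ≈ 0.7143
After 'converts': P(A) = 0.75·0.7143 / (0.75·0.7143 + 0.3·0.2857) ≈ 0.8621
After 'does not convert': P(A) = 0.25·0.8621 / (0.25·0.8621 + 0.7·0.1379) ≈ 0.6906
After 'does not convert': P(A) = 0.25·0.6906 / (0.25·0.6906 + 0.7·0.3094) ≈ 0.4436
After 'does not convert': P(A) = 0.25·0.4436 / (0.25·0.4436 + 0.7·0.5564) ≈ 0.2216

0.222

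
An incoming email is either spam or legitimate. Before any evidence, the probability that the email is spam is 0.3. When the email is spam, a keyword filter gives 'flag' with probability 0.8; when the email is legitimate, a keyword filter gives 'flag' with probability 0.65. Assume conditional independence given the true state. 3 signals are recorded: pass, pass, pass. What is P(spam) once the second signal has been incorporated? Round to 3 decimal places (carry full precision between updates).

0.123

After 'pass': P(spam) = 0.2·0.3000 / (0.2·0.3000 + 0.35·0.7000) ≈ 0.1967
After 'pass': P(spam) = 0.2·0.1967 / (0.2·0.1967 + 0.35·0.8033) ≈ 0.1228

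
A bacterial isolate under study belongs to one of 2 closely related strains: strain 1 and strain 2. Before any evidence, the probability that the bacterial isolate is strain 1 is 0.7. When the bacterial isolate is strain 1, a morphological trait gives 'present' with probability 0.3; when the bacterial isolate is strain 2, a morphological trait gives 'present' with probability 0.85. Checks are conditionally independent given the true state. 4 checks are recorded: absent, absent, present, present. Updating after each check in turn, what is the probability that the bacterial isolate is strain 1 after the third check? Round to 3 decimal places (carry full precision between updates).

0.947

After 'absent': P(strain 1) = 0.7·0.7000 / (0.7·0.7000 + 0.15·0.3000) ≈ 0.9159
After 'absent': P(strain 1) = 0.7·0.9159 / (0.7·0.9159 + 0.15·0.0841) ≈ 0.9807
After 'present': P(strain 1) = 0.3·0.9807 / (0.3·0.9807 + 0.85·0.0193) ≈ 0.9472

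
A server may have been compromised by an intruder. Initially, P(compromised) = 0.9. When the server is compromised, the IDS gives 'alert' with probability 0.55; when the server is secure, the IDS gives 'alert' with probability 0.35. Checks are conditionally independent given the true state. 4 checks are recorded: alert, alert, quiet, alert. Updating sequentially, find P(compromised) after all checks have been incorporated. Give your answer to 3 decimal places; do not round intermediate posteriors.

After 'alert': P(compromised) = 0.55·0.9000 / (0.55·0.9000 + 0.35·0.1000) ≈ 0.9340
After 'alert': P(compromised) = 0.55·0.9340 / (0.55·0.9340 + 0.35·0.0660) ≈ 0.9569
After 'quiet': P(compromised) = 0.45·0.9569 / (0.45·0.9569 + 0.65·0.0431) ≈ 0.9390
After 'alert': P(compromised) = 0.55·0.9390 / (0.55·0.9390 + 0.35·0.0610) ≈ 0.9603

0.960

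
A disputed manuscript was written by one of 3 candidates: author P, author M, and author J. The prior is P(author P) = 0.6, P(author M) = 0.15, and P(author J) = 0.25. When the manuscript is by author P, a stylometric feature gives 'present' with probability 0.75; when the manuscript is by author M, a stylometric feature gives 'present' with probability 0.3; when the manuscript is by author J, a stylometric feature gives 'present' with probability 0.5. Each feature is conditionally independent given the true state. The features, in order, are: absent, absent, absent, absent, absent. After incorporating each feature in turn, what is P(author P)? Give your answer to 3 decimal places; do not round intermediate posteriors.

0.017

After 'absent': normaliser = 0.25·0.6000 + 0.7·0.1500 + 0.5·0.2500; P(author P) ≈ 0.3947, P(author M) ≈ 0.2763, P(author J) ≈ 0.3289
After 'absent': normaliser = 0.25·0.3947 + 0.7·0.2763 + 0.5·0.3289; P(author P) ≈ 0.2161, P(author M) ≈ 0.4236, P(author J) ≈ 0.3602
After 'absent': normaliser = 0.25·0.2161 + 0.7·0.4236 + 0.5·0.3602; P(author P) ≈ 0.1018, P(author M) ≈ 0.5588, P(author J) ≈ 0.3394
After 'absent': normaliser = 0.25·0.1018 + 0.7·0.5588 + 0.5·0.3394; P(author P) ≈ 0.0434, P(author M) ≈ 0.6671, P(author J) ≈ 0.2894
After 'absent': normaliser = 0.25·0.0434 + 0.7·0.6671 + 0.5·0.2894; P(author P) ≈ 0.0174, P(author M) ≈ 0.7501, P(author J) ≈ 0.2325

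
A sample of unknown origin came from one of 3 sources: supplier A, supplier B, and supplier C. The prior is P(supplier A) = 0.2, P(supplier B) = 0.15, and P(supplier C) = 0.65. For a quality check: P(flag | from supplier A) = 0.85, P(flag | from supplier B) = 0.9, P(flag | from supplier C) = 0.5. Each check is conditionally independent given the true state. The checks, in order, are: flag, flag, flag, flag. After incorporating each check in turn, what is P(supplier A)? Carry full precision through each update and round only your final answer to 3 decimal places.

0.429

After 'flag': normaliser = 0.85·0.2000 + 0.9·0.1500 + 0.5·0.6500; P(supplier A) ≈ 0.2698, P(supplier B) ≈ 0.2143, P(supplier C) ≈ 0.5159
After 'flag': normaliser = 0.85·0.2698 + 0.9·0.2143 + 0.5·0.5159; P(supplier A) ≈ 0.3372, P(supplier B) ≈ 0.2835, P(supplier C) ≈ 0.3792
After 'flag': normaliser = 0.85·0.3372 + 0.9·0.2835 + 0.5·0.3792; P(supplier A) ≈ 0.3919, P(supplier B) ≈ 0.3489, P(supplier C) ≈ 0.2592
After 'flag': normaliser = 0.85·0.3919 + 0.9·0.3489 + 0.5·0.2592; P(supplier A) ≈ 0.4289, P(supplier B) ≈ 0.4043, P(supplier C) ≈ 0.1669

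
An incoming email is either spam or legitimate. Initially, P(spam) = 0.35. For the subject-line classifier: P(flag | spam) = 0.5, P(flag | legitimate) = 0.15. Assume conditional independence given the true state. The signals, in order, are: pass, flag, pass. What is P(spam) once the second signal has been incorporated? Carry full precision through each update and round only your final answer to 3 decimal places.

After 'pass': P(spam) = 0.5·0.3500 / (0.5·0.3500 + 0.85·0.6500) ≈ 0.2405
After 'flag': P(spam) = 0.5·0.2405 / (0.5·0.2405 + 0.15·0.7595) ≈ 0.5136

0.514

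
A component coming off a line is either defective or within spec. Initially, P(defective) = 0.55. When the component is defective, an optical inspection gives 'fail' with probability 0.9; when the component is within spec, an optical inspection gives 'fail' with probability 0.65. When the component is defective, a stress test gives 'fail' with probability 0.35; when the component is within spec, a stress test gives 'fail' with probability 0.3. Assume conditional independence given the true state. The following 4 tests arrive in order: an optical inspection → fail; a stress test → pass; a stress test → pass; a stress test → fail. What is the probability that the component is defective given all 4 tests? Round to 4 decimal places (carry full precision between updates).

After an optical inspection='fail': P(defective) = 0.9·0.5500 / (0.9·0.5500 + 0.65·0.4500) ≈ 0.6286
After a stress test='pass': P(defective) = 0.65·0.6286 / (0.65·0.6286 + 0.7·0.3714) ≈ 0.6111
After a stress test='pass': P(defective) = 0.65·0.6111 / (0.65·0.6111 + 0.7·0.3889) ≈ 0.5934
After a stress test='fail': P(defective) = 0.35·0.5934 / (0.35·0.5934 + 0.3·0.4066) ≈ 0.6300

0.6300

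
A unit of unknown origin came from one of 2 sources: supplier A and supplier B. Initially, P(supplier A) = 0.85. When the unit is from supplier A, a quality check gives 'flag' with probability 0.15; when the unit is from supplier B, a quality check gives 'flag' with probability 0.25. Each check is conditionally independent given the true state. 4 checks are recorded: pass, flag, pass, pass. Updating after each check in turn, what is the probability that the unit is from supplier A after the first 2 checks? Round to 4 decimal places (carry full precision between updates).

After 'pass': P(supplier A) = 0.85·0.8500 / (0.85·0.8500 + 0.75·0.1500) ≈ 0.8653
After 'flag': P(supplier A) = 0.15·0.8653 / (0.15·0.8653 + 0.25·0.1347) ≈ 0.7940

0.7940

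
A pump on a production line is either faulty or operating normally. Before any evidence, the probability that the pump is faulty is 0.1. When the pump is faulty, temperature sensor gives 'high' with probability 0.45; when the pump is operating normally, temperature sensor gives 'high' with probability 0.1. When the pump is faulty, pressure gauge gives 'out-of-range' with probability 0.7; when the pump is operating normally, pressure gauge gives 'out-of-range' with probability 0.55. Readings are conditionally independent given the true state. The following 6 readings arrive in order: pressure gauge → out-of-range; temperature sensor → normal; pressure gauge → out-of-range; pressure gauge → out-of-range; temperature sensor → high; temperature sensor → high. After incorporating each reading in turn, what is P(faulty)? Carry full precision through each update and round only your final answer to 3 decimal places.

After pressure gauge='out-of-range': P(faulty) = 0.7·0.1000 / (0.7·0.1000 + 0.55·0.9000) ≈ 0.1239
After temperature sensor='normal': P(faulty) = 0.55·0.1239 / (0.55·0.1239 + 0.9·0.8761) ≈ 0.0795
After pressure gauge='out-of-range': P(faulty) = 0.7·0.0795 / (0.7·0.0795 + 0.55·0.9205) ≈ 0.0991
After pressure gauge='out-of-range': P(faulty) = 0.7·0.0991 / (0.7·0.0991 + 0.55·0.9009) ≈ 0.1228
After temperature sensor='high': P(faulty) = 0.45·0.1228 / (0.45·0.1228 + 0.1·0.8772) ≈ 0.3865
After temperature sensor='high': P(faulty) = 0.45·0.3865 / (0.45·0.3865 + 0.1·0.6135) ≈ 0.7392

0.739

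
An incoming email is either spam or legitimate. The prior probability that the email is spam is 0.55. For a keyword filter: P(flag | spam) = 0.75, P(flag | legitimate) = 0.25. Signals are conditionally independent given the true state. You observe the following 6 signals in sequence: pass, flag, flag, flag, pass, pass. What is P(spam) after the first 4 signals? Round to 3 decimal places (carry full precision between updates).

Each posterior becomes the prior for the next update.
After 'pass': P(spam) = 0.25·0.5500 / (0.25·0.5500 + 0.75·0.4500) ≈ 0.2895
After 'flag': P(spam) = 0.75·0.2895 / (0.75·0.2895 + 0.25·0.7105) ≈ 0.5500
After 'flag': P(spam) = 0.75·0.5500 / (0.75·0.5500 + 0.25·0.4500) ≈ 0.7857
After 'flag': P(spam) = 0.75·0.7857 / (0.75·0.7857 + 0.25·0.2143) ≈ 0.9167

0.917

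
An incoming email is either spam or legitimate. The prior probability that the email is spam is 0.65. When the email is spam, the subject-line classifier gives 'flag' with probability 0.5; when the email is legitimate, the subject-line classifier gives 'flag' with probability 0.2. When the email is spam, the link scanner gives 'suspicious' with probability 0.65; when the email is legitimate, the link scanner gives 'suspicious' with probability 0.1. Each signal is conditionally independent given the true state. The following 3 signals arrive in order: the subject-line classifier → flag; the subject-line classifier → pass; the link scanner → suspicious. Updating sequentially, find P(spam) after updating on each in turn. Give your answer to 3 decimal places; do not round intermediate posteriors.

0.950

Each posterior becomes the prior for the next update.
After the subject-line classifier='flag': P(spam) = 0.5·0.6500 / (0.5·0.6500 + 0.2·0.3500) ≈ 0.8228
After the subject-line classifier='pass': P(spam) = 0.5·0.8228 / (0.5·0.8228 + 0.8·0.1772) ≈ 0.7437
After the link scanner='suspicious': P(spam) = 0.65·0.7437 / (0.65·0.7437 + 0.1·0.2563) ≈ 0.9497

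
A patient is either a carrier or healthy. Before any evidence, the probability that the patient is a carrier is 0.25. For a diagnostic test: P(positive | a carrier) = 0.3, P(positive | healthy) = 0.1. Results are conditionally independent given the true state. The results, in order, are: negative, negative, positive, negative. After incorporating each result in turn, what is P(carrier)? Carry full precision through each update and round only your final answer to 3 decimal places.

After 'negative': P(carrier) = 0.7·0.2500 / (0.7·0.2500 + 0.9·0.7500) ≈ 0.2059
After 'negative': P(carrier) = 0.7·0.2059 / (0.7·0.2059 + 0.9·0.7941) ≈ 0.1678
After 'positive': P(carrier) = 0.3·0.1678 / (0.3·0.1678 + 0.1·0.8322) ≈ 0.3769
After 'negative': P(carrier) = 0.7·0.3769 / (0.7·0.3769 + 0.9·0.6231) ≈ 0.3200

0.320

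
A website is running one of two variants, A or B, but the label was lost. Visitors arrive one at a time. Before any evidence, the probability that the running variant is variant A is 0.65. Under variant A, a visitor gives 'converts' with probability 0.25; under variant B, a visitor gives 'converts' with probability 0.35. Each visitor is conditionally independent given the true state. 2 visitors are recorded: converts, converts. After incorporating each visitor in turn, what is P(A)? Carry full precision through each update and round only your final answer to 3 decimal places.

0.487

Each posterior becomes the prior for the next update.
After 'converts': P(A) = 0.25·0.6500 / (0.25·0.6500 + 0.35·0.3500) ≈ 0.5702
After 'converts': P(A) = 0.25·0.5702 / (0.25·0.5702 + 0.35·0.4298) ≈ 0.4865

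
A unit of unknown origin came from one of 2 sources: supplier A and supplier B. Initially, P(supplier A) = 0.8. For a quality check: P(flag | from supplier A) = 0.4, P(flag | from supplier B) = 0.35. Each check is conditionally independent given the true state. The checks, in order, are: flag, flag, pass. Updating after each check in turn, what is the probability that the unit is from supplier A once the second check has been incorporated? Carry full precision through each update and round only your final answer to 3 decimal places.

0.839

After 'flag': P(supplier A) = 0.4·0.8000 / (0.4·0.8000 + 0.35·0.2000) ≈ 0.8205
After 'flag': P(supplier A) = 0.4·0.8205 / (0.4·0.8205 + 0.35·0.1795) ≈ 0.8393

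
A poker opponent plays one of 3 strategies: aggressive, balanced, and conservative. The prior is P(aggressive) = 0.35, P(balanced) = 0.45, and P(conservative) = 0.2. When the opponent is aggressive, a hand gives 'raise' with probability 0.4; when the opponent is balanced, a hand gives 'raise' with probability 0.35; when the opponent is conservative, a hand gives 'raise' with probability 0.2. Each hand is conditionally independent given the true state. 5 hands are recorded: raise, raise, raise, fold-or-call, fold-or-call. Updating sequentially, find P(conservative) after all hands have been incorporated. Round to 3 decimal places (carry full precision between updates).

After 'raise': normaliser = 0.4·0.3500 + 0.35·0.4500 + 0.2·0.2000; P(aggressive) ≈ 0.4148, P(balanced) ≈ 0.4667, P(conservative) ≈ 0.1185
After 'raise': normaliser = 0.4·0.4148 + 0.35·0.4667 + 0.2·0.1185; P(aggressive) ≈ 0.4701, P(balanced) ≈ 0.4627, P(conservative) ≈ 0.0672
After 'raise': normaliser = 0.4·0.4701 + 0.35·0.4627 + 0.2·0.0672; P(aggressive) ≈ 0.5174, P(balanced) ≈ 0.4456, P(conservative) ≈ 0.0370
After 'fold-or-call': normaliser = 0.6·0.5174 + 0.65·0.4456 + 0.8·0.0370; P(aggressive) ≈ 0.4930, P(balanced) ≈ 0.4600, P(conservative) ≈ 0.0470
After 'fold-or-call': normaliser = 0.6·0.4930 + 0.65·0.4600 + 0.8·0.0470; P(aggressive) ≈ 0.4678, P(balanced) ≈ 0.4728, P(conservative) ≈ 0.0594

0.059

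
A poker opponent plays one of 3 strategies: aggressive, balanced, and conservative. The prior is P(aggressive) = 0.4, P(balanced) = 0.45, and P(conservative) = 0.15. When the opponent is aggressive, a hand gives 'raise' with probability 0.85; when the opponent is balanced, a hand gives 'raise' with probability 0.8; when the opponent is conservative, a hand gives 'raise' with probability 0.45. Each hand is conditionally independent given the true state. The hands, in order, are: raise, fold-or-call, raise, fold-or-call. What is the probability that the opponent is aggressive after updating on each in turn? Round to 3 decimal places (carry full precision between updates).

After 'raise': normaliser = 0.85·0.4000 + 0.8·0.4500 + 0.45·0.1500; P(aggressive) ≈ 0.4430, P(balanced) ≈ 0.4691, P(conservative) ≈ 0.0879
After 'fold-or-call': normaliser = 0.15·0.4430 + 0.2·0.4691 + 0.55·0.0879; P(aggressive) ≈ 0.3185, P(balanced) ≈ 0.4496, P(conservative) ≈ 0.2319
After 'raise': normaliser = 0.85·0.3185 + 0.8·0.4496 + 0.45·0.2319; P(aggressive) ≈ 0.3684, P(balanced) ≈ 0.4896, P(conservative) ≈ 0.1420
After 'fold-or-call': normaliser = 0.15·0.3684 + 0.2·0.4896 + 0.55·0.1420; P(aggressive) ≈ 0.2390, P(balanced) ≈ 0.4234, P(conservative) ≈ 0.3377

0.239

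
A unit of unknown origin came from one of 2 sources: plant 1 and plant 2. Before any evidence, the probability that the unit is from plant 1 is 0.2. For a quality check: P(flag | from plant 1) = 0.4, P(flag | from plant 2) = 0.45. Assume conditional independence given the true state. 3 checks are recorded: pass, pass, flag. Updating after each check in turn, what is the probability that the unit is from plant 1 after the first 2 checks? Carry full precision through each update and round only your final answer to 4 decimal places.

Each posterior becomes the prior for the next update.
After 'pass': P(plant 1) = 0.6·0.2000 / (0.6·0.2000 + 0.55·0.8000) ≈ 0.2143
After 'pass': P(plant 1) = 0.6·0.2143 / (0.6·0.2143 + 0.55·0.7857) ≈ 0.2293

0.2293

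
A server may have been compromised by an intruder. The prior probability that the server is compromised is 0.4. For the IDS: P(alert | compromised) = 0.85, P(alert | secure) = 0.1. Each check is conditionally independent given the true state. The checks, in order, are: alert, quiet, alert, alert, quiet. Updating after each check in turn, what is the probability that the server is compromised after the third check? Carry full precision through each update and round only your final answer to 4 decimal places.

0.8892

After 'alert': P(compromised) = 0.85·0.4000 / (0.85·0.4000 + 0.1·0.6000) ≈ 0.8500
After 'quiet': P(compromised) = 0.15·0.8500 / (0.15·0.8500 + 0.9·0.1500) ≈ 0.4857
After 'alert': P(compromised) = 0.85·0.4857 / (0.85·0.4857 + 0.1·0.5143) ≈ 0.8892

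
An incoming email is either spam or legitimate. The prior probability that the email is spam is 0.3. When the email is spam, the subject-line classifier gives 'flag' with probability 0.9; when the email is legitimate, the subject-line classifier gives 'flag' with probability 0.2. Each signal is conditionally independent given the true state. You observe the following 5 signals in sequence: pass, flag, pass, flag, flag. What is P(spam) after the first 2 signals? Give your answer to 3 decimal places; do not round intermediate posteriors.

0.194

After 'pass': P(spam) = 0.1·0.3000 / (0.1·0.3000 + 0.8·0.7000) ≈ 0.0508
After 'flag': P(spam) = 0.9·0.0508 / (0.9·0.0508 + 0.2·0.9492) ≈ 0.1942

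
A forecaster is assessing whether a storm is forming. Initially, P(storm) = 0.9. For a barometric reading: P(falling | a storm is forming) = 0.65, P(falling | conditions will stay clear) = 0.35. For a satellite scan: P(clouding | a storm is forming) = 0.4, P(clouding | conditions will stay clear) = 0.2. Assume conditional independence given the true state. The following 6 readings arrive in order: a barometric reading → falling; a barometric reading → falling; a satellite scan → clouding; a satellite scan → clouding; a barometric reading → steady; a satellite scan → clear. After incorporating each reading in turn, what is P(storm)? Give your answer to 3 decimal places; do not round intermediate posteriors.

0.980

After a barometric reading='falling': P(storm) = 0.65·0.9000 / (0.65·0.9000 + 0.35·0.1000) ≈ 0.9435
After a barometric reading='falling': P(storm) = 0.65·0.9435 / (0.65·0.9435 + 0.35·0.0565) ≈ 0.9688
After a satellite scan='clouding': P(storm) = 0.4·0.9688 / (0.4·0.9688 + 0.2·0.0312) ≈ 0.9841
After a satellite scan='clouding': P(storm) = 0.4·0.9841 / (0.4·0.9841 + 0.2·0.0159) ≈ 0.9920
After a barometric reading='steady': P(storm) = 0.35·0.9920 / (0.35·0.9920 + 0.65·0.0080) ≈ 0.9853
After a satellite scan='clear': P(storm) = 0.6·0.9853 / (0.6·0.9853 + 0.8·0.0147) ≈ 0.9804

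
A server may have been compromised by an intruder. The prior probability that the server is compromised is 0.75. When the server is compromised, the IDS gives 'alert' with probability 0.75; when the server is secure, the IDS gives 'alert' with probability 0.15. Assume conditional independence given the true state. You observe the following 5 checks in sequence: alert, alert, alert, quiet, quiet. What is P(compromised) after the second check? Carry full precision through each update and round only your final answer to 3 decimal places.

0.987

Each posterior becomes the prior for the next update.
After 'alert': P(compromised) = 0.75·0.7500 / (0.75·0.7500 + 0.15·0.2500) ≈ 0.9375
After 'alert': P(compromised) = 0.75·0.9375 / (0.75·0.9375 + 0.15·0.0625) ≈ 0.9868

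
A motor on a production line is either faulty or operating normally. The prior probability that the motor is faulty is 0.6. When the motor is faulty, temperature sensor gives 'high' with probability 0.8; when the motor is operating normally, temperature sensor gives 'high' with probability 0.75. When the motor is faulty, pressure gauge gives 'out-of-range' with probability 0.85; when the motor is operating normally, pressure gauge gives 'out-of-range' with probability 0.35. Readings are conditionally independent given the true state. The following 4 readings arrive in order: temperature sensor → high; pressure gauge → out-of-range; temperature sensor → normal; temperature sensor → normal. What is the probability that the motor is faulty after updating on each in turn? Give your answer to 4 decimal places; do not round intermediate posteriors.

0.7132

After temperature sensor='high': P(faulty) = 0.8·0.6000 / (0.8·0.6000 + 0.75·0.4000) ≈ 0.6154
After pressure gauge='out-of-range': P(faulty) = 0.85·0.6154 / (0.85·0.6154 + 0.35·0.3846) ≈ 0.7953
After temperature sensor='normal': P(faulty) = 0.2·0.7953 / (0.2·0.7953 + 0.25·0.2047) ≈ 0.7566
After temperature sensor='normal': P(faulty) = 0.2·0.7566 / (0.2·0.7566 + 0.25·0.2434) ≈ 0.7132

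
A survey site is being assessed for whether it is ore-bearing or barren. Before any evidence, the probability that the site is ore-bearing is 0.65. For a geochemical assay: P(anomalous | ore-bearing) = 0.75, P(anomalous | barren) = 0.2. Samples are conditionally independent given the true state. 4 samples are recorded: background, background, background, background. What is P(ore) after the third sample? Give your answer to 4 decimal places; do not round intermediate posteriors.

After 'background': P(ore) = 0.25·0.6500 / (0.25·0.6500 + 0.8·0.3500) ≈ 0.3672
After 'background': P(ore) = 0.25·0.3672 / (0.25·0.3672 + 0.8·0.6328) ≈ 0.1535
After 'background': P(ore) = 0.25·0.1535 / (0.25·0.1535 + 0.8·0.8465) ≈ 0.0536

0.0536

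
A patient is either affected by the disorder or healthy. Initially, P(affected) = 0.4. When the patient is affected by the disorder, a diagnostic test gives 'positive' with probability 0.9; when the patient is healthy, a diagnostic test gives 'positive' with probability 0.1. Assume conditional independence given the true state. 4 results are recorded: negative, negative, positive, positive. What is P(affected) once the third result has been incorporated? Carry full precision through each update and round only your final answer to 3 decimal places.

After 'negative': P(affected) = 0.1·0.4000 / (0.1·0.4000 + 0.9·0.6000) ≈ 0.0690
After 'negative': P(affected) = 0.1·0.0690 / (0.1·0.0690 + 0.9·0.9310) ≈ 0.0082
After 'positive': P(affected) = 0.9·0.0082 / (0.9·0.0082 + 0.1·0.9918) ≈ 0.0690

0.069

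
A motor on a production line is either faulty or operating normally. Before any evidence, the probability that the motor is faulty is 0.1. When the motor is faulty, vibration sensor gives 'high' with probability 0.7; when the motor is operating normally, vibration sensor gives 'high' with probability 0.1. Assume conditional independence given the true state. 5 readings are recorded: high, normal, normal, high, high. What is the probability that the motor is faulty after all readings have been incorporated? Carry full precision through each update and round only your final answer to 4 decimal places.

0.8090

Apply Bayes' rule sequentially, carrying P(faulty) forward.
After 'high': P(faulty) = 0.7·0.1000 / (0.7·0.1000 + 0.1·0.9000) ≈ 0.4375
After 'normal': P(faulty) = 0.3·0.4375 / (0.3·0.4375 + 0.9·0.5625) ≈ 0.2059
After 'normal': P(faulty) = 0.3·0.2059 / (0.3·0.2059 + 0.9·0.7941) ≈ 0.0795
After 'high': P(faulty) = 0.7·0.0795 / (0.7·0.0795 + 0.1·0.9205) ≈ 0.3769
After 'high': P(faulty) = 0.7·0.3769 / (0.7·0.3769 + 0.1·0.6231) ≈ 0.8090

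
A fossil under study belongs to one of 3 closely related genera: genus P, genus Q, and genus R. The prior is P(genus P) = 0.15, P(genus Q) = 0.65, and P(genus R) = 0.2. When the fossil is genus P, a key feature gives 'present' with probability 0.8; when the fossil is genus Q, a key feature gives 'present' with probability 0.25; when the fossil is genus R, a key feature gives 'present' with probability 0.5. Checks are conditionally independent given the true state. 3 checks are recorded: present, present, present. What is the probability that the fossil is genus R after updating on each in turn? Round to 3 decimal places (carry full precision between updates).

0.223

Each posterior becomes the prior for the next update.
After 'present': normaliser = 0.8·0.1500 + 0.25·0.6500 + 0.5·0.2000; P(genus P) ≈ 0.3137, P(genus Q) ≈ 0.4248, P(genus R) ≈ 0.2614
After 'present': normaliser = 0.8·0.3137 + 0.25·0.4248 + 0.5·0.2614; P(genus P) ≈ 0.5144, P(genus Q) ≈ 0.2177, P(genus R) ≈ 0.2679
After 'present': normaliser = 0.8·0.5144 + 0.25·0.2177 + 0.5·0.2679; P(genus P) ≈ 0.6860, P(genus Q) ≈ 0.0907, P(genus R) ≈ 0.2233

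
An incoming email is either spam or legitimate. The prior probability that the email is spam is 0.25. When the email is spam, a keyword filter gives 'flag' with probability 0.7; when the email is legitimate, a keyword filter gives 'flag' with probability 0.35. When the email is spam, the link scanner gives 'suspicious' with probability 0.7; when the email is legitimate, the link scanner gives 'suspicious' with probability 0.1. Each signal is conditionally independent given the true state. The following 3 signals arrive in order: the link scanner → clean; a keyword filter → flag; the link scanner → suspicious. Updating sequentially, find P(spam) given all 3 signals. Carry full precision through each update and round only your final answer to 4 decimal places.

After the link scanner='clean': P(spam) = 0.3·0.2500 / (0.3·0.2500 + 0.9·0.7500) ≈ 0.1000
After a keyword filter='flag': P(spam) = 0.7·0.1000 / (0.7·0.1000 + 0.35·0.9000) ≈ 0.1818
After the link scanner='suspicious': P(spam) = 0.7·0.1818 / (0.7·0.1818 + 0.1·0.8182) ≈ 0.6087

0.6087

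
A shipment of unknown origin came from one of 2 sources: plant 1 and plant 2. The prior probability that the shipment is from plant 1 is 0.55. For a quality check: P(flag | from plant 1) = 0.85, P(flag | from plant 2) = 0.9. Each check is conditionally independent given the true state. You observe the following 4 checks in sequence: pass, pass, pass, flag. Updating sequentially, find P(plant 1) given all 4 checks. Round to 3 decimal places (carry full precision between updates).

0.796

After 'pass': P(plant 1) = 0.15·0.5500 / (0.15·0.5500 + 0.1·0.4500) ≈ 0.6471
After 'pass': P(plant 1) = 0.15·0.6471 / (0.15·0.6471 + 0.1·0.3529) ≈ 0.7333
After 'pass': P(plant 1) = 0.15·0.7333 / (0.15·0.7333 + 0.1·0.2667) ≈ 0.8049
After 'flag': P(plant 1) = 0.85·0.8049 / (0.85·0.8049 + 0.9·0.1951) ≈ 0.7957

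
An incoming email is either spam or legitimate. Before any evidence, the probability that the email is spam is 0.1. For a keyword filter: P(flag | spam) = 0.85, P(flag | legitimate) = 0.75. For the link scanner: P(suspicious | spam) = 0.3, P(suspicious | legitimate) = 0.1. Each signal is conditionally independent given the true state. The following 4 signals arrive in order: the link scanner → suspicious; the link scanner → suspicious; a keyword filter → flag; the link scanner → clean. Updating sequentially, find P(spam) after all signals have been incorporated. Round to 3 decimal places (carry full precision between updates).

0.469

After the link scanner='suspicious': P(spam) = 0.3·0.1000 / (0.3·0.1000 + 0.1·0.9000) ≈ 0.2500
After the link scanner='suspicious': P(spam) = 0.3·0.2500 / (0.3·0.2500 + 0.1·0.7500) ≈ 0.5000
After a keyword filter='flag': P(spam) = 0.85·0.5000 / (0.85·0.5000 + 0.75·0.5000) ≈ 0.5312
After the link scanner='clean': P(spam) = 0.7·0.5312 / (0.7·0.5312 + 0.9·0.4688) ≈ 0.4685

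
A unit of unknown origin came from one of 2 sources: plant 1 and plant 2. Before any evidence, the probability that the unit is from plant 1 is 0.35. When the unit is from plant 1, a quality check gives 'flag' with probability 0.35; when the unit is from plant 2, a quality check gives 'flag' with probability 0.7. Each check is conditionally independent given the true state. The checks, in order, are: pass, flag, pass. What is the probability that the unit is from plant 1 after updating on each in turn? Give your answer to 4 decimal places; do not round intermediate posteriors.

Each posterior becomes the prior for the next update.
After 'pass': P(plant 1) = 0.65·0.3500 / (0.65·0.3500 + 0.3·0.6500) ≈ 0.5385
After 'flag': P(plant 1) = 0.35·0.5385 / (0.35·0.5385 + 0.7·0.4615) ≈ 0.3684
After 'pass': P(plant 1) = 0.65·0.3684 / (0.65·0.3684 + 0.3·0.6316) ≈ 0.5583

0.5583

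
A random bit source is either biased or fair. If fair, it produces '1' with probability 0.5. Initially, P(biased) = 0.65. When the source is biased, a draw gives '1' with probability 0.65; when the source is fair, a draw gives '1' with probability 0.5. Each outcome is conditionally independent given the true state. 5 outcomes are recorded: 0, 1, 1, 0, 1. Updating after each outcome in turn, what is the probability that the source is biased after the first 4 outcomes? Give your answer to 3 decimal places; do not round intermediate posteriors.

0.606

After '0': P(biased) = 0.35·0.6500 / (0.35·0.6500 + 0.5·0.3500) ≈ 0.5652
After '1': P(biased) = 0.65·0.5652 / (0.65·0.5652 + 0.5·0.4348) ≈ 0.6283
After '1': P(biased) = 0.65·0.6283 / (0.65·0.6283 + 0.5·0.3717) ≈ 0.6872
After '0': P(biased) = 0.35·0.6872 / (0.35·0.6872 + 0.5·0.3128) ≈ 0.6060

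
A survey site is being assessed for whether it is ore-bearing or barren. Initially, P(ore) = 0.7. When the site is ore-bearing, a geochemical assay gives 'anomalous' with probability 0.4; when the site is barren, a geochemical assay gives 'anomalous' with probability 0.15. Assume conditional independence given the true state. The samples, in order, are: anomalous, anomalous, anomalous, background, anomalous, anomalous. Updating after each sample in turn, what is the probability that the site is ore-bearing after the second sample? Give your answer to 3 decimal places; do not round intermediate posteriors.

0.943

Apply Bayes' rule sequentially, carrying P(ore) forward.
After 'anomalous': P(ore) = 0.4·0.7000 / (0.4·0.7000 + 0.15·0.3000) ≈ 0.8615
After 'anomalous': P(ore) = 0.4·0.8615 / (0.4·0.8615 + 0.15·0.1385) ≈ 0.9432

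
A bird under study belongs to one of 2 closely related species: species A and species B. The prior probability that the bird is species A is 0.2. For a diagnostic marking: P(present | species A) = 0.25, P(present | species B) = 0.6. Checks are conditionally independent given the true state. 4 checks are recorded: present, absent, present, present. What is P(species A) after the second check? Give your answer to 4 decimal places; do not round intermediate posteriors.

After 'present': P(species A) = 0.25·0.2000 / (0.25·0.2000 + 0.6·0.8000) ≈ 0.0943
After 'absent': P(species A) = 0.75·0.0943 / (0.75·0.0943 + 0.4·0.9057) ≈ 0.1634

0.1634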